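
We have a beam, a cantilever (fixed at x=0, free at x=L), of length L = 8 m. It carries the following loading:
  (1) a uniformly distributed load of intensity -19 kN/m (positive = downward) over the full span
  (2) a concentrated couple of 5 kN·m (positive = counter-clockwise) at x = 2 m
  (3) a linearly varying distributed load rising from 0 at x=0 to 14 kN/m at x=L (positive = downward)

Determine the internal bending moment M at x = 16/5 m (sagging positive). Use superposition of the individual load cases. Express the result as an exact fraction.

Load 1 — uniform load w=-19 kN/m over full span:
  M_1 = -w(L-x)²/2 = -(-19)·(8-(16/5))²/2 = 5472/25 kN·m
Load 2 — applied couple M₀=5 kN·m at a=2 m (b=L-a=6):
  M_2 = 0  [x>a] = 0 kN·m
Load 3 — triangular load w₀=14 kN/m (0→w₀ over full span):
  M_3 = w₀Lx/2 - w₀L²/3 - w₀x³/(6L) = 14·8·(16/5)/2 - 14·8²/3 - 14·(16/5)³/(6·8) = -16128/125 kN·m
Superposition: M = Σ M_i = 11232/125 kN·m ≈ 89.856000 kN·m

M(16/5) = 11232/125 kN·m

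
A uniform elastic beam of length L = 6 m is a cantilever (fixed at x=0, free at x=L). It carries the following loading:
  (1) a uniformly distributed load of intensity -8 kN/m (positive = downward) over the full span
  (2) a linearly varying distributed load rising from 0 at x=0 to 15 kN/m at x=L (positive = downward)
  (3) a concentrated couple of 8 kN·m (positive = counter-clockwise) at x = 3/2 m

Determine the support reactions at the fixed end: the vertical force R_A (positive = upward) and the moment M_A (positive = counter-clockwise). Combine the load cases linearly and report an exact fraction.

Load 1 — uniform load w=-8 kN/m over full span:
  R_A = wL = (-8)·6 = -48 kN
  M_A = wL²/2 = (-8)·6²/2 = -144 kN·m
Load 2 — triangular load w₀=15 kN/m (0→w₀ over full span):
  R_A = w₀L/2 = 15·6/2 = 45 kN
  M_A = w₀L²/3 = 15·6²/3 = 180 kN·m
Load 3 — applied couple M₀=8 kN·m at a=3/2 m (b=L-a=9/2):
  R_A = 0 kN
  M_A = -M₀ = -8 kN·m
Superposition: R_A = -3 kN, M_A = 28 kN·m

R_A = -3 kN, M_A = 28 kN·m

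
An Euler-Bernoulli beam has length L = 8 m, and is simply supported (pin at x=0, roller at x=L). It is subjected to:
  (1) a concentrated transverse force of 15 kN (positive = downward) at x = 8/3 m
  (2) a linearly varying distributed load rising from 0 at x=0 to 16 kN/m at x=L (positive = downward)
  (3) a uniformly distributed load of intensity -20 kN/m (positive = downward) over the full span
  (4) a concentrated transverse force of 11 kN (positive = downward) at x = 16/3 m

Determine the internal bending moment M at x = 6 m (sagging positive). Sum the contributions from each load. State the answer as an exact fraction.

Load 1 — point force P=15 kN at a=8/3 m (b=L-a=16/3):
  M_1 = Pa(L-x)/L  [x>a] = 15·(8/3)·(8-6)/8 = 10 kN·m
Load 2 — triangular load w₀=16 kN/m (0→w₀ over full span):
  M_2 = w₀Lx/6 - w₀x³/(6L) = 16·8·6/6 - 16·6³/(6·8) = 56 kN·m
Load 3 — uniform load w=-20 kN/m over full span:
  M_3 = wx(L-x)/2 = (-20)·6·(8-6)/2 = -120 kN·m
Load 4 — point force P=11 kN at a=16/3 m (b=L-a=8/3):
  M_4 = Pa(L-x)/L  [x>a] = 11·(16/3)·(8-6)/8 = 44/3 kN·m
Superposition: M = Σ M_i = -118/3 kN·m ≈ -39.333333 kN·m

M(6) = -118/3 kN·m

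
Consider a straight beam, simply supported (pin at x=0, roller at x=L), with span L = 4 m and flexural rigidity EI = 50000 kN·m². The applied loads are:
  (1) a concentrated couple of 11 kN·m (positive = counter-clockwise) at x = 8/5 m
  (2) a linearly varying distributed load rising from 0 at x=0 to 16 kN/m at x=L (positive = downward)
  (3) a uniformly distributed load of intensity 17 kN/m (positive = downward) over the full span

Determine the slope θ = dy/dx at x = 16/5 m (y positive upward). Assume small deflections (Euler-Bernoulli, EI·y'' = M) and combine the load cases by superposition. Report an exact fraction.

Load 1 — applied couple M₀=11 kN·m at a=8/5 m (b=L-a=12/5):
  θ_1 = (M₀x²/(2L)-M₀(x-a)+C₁)/EI  [x>a] with C₁=M₀(3b²-L²)/(6L)=44/75 = (11·(16/5)²/(2·4)-11·((16/5)-(8/5))+(44/75))/50000 = -11/187500 rad
Load 2 — triangular load w₀=16 kN/m (0→w₀ over full span):
  θ_2 = -w₀(7L⁴-30L²x²+15x⁴)/(360LEI) = -16·(7·4⁴-30·4²·(16/5)²+15·(16/5)⁴)/(360·4·50000) = 6056/17578125 rad
Load 3 — uniform load w=17 kN/m over full span:
  θ_3 = -w(L³-6Lx²+4x³)/(24EI) = -17·(4³-6·4·(16/5)²+4·(16/5)³)/(24·50000) = 561/781250 rad
Superposition: θ = Σ θ_i = 70589/70312500 rad ≈ 0.001004 rad

θ(16/5) = 70589/70312500 rad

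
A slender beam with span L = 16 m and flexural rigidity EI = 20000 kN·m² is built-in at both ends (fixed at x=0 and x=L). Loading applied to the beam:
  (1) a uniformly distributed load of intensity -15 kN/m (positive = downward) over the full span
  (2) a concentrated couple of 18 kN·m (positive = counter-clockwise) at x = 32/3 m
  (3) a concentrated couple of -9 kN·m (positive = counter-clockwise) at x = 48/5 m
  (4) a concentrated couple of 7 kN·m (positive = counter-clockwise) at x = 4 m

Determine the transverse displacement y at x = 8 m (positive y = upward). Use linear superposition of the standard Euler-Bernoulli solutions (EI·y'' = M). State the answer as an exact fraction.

y(8) = 15919/125000 m

Load 1 — uniform load w=-15 kN/m over full span:
  y_1 = -wx²(L-x)²/(24EI) = -(-15)·8²·(16-8)²/(24·20000) = 16/125 m
Load 2 — applied couple M₀=18 kN·m at a=32/3 m (b=L-a=16/3):
  y_2 = (R_Ax³/6 - M_Ax²/2)/EI  [x≤a] with R_A=3/2, M_A=6 = ((3/2)·8³/6 - 6·8²/2)/20000 = -2/625 m
Load 3 — applied couple M₀=-9 kN·m at a=48/5 m (b=L-a=32/5):
  y_3 = (R_Ax³/6 - M_Ax²/2)/EI  [x≤a] with R_A=-81/100, M_A=-72/25 = ((-81/100)·8³/6 - (-72/25)·8²/2)/20000 = 18/15625 m
Load 4 — applied couple M₀=7 kN·m at a=4 m (b=L-a=12):
  y_4 = (R_Ax³/6 - M_Ax²/2 - M₀(x-a)²/2)/EI  [x>a] with R_A=63/128, M_A=-21/16 = ((63/128)·8³/6 - (-21/16)·8²/2 - 7·(8-4)²/2)/20000 = 7/5000 m
Superposition: y = Σ y_i = 15919/125000 m ≈ 0.127352 m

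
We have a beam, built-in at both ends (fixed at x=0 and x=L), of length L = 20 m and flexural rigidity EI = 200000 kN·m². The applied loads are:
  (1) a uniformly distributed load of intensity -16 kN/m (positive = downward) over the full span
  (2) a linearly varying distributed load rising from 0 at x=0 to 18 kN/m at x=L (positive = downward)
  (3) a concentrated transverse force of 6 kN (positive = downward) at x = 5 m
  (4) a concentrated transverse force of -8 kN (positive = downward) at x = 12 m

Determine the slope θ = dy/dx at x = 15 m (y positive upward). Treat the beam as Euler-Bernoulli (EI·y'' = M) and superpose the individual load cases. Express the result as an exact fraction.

Load 1 — uniform load w=-16 kN/m over full span:
  θ_1 = -wx(L-x)(L-2x)/(12EI) = -(-16)·15·(20-15)·(20-2·15)/(12·200000) = -1/200 rad
Load 2 — triangular load w₀=18 kN/m (0→w₀ over full span):
  θ_2 = -w₀(2x(L-x)(L-2x)(x+2L)+x²(L-x)²)/(120LEI) = -18·(2·15·(20-15)·(20-2·15)·(15+2·20)+15²·(20-15)²)/(120·20·200000) = 369/128000 rad
Load 3 — point force P=6 kN at a=5 m (b=L-a=15):
  θ_3 = Pa²(L-x)(2bL-(3b+a)(L-x))/(2L³EI)  [x>a] = 6·5²·(20-15)·(2·15·20-(3·15+5)·(20-15))/(2·20³·200000) = 21/256000 rad
Load 4 — point force P=-8 kN at a=12 m (b=L-a=8):
  θ_4 = Pa²(L-x)(2bL-(3b+a)(L-x))/(2L³EI)  [x>a] = (-8)·12²·(20-15)·(2·8·20-(3·8+12)·(20-15))/(2·20³·200000) = -63/250000 rad
Superposition: θ = Σ θ_i = -73189/32000000 rad ≈ -0.002287 rad

θ(15) = -73189/32000000 rad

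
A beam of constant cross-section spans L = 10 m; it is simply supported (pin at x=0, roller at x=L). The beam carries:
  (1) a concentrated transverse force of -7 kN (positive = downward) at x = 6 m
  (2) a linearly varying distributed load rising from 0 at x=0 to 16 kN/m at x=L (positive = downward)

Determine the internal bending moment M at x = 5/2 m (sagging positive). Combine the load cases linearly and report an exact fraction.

M(5/2) = 111/2 kN·m

Load 1 — point force P=-7 kN at a=6 m (b=L-a=4):
  M_1 = Pbx/L  [x≤a] = (-7)·4·(5/2)/10 = -7 kN·m
Load 2 — triangular load w₀=16 kN/m (0→w₀ over full span):
  M_2 = w₀Lx/6 - w₀x³/(6L) = 16·10·(5/2)/6 - 16·(5/2)³/(6·10) = 125/2 kN·m
Superposition: M = Σ M_i = 111/2 kN·m ≈ 55.500000 kN·m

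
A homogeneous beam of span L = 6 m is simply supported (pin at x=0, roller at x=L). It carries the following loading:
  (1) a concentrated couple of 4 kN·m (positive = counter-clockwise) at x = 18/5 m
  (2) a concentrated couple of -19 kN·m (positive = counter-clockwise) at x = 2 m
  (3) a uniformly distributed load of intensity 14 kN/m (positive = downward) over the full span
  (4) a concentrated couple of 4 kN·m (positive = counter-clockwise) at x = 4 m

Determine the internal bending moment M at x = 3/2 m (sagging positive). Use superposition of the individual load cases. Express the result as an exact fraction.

M(3/2) = 89/2 kN·m

Load 1 — applied couple M₀=4 kN·m at a=18/5 m (b=L-a=12/5):
  M_1 = M₀x/L  [x≤a] = 4·(3/2)/6 = 1 kN·m
Load 2 — applied couple M₀=-19 kN·m at a=2 m (b=L-a=4):
  M_2 = M₀x/L  [x≤a] = (-19)·(3/2)/6 = -19/4 kN·m
Load 3 — uniform load w=14 kN/m over full span:
  M_3 = wx(L-x)/2 = 14·(3/2)·(6-(3/2))/2 = 189/4 kN·m
Load 4 — applied couple M₀=4 kN·m at a=4 m (b=L-a=2):
  M_4 = M₀x/L  [x≤a] = 4·(3/2)/6 = 1 kN·m
Superposition: M = Σ M_i = 89/2 kN·m ≈ 44.500000 kN·m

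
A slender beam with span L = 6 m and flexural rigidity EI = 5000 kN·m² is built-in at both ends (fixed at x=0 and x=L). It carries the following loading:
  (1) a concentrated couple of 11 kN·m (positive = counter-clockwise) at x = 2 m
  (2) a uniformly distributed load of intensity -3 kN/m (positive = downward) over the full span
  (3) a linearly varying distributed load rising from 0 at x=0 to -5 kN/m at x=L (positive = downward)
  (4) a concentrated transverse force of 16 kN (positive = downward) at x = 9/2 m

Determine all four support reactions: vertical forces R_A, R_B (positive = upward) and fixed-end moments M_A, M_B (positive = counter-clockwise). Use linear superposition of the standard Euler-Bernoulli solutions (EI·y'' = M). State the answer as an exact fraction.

Load 1 — applied couple M₀=11 kN·m at a=2 m (b=L-a=4):
  R_A = 6M₀ab/L³ = 6·11·2·4/6³ = 22/9 kN
  M_A = M₀b(2a-b)/L² = 11·4·(2·2-4)/6² = 0 kN·m
  R_B = -6M₀ab/L³ = -6·11·2·4/6³ = -22/9 kN
  M_B = M₀a(2b-a)/L² = 11·2·(2·4-2)/6² = 11/3 kN·m
Load 2 — uniform load w=-3 kN/m over full span:
  R_A = wL/2 = (-3)·6/2 = -9 kN
  M_A = wL²/12 = (-3)·6²/12 = -9 kN·m
  R_B = wL/2 = (-3)·6/2 = -9 kN
  M_B = -wL²/12 = -(-3)·6²/12 = 9 kN·m
Load 3 — triangular load w₀=-5 kN/m (0→w₀ over full span):
  R_A = 3w₀L/20 = 3·(-5)·6/20 = -9/2 kN
  M_A = w₀L²/30 = (-5)·6²/30 = -6 kN·m
  R_B = 7w₀L/20 = 7·(-5)·6/20 = -21/2 kN
  M_B = -w₀L²/20 = -(-5)·6²/20 = 9 kN·m
Load 4 — point force P=16 kN at a=9/2 m (b=L-a=3/2):
  R_A = Pb²(3a+b)/L³ = 16·(3/2)²·(3·(9/2)+(3/2))/6³ = 5/2 kN
  M_A = Pab²/L² = 16·(9/2)·(3/2)²/6² = 9/2 kN·m
  R_B = Pa²(a+3b)/L³ = 16·(9/2)²·((9/2)+3·(3/2))/6³ = 27/2 kN
  M_B = -Pa²b/L² = -16·(9/2)²·(3/2)/6² = -27/2 kN·m
Superposition: R_A = -77/9 kN, M_A = -21/2 kN·m, R_B = -76/9 kN, M_B = 49/6 kN·m

R_A = -77/9 kN, M_A = -21/2 kN·m, R_B = -76/9 kN, M_B = 49/6 kN·m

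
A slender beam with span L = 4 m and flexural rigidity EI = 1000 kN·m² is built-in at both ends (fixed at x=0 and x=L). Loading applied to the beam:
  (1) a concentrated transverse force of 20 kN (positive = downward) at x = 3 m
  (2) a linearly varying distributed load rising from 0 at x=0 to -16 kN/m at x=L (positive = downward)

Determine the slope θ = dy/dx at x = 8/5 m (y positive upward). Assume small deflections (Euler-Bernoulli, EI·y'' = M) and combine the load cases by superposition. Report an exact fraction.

Load 1 — point force P=20 kN at a=3 m (b=L-a=1):
  θ_1 = -Pb²x(2aL-(3a+b)x)/(2L³EI)  [x≤a] = -20·1²·(8/5)·(2·3·4-(3·3+1)·(8/5))/(2·4³·1000) = -1/500 rad
Load 2 — triangular load w₀=-16 kN/m (0→w₀ over full span):
  θ_2 = -w₀(2x(L-x)(L-2x)(x+2L)+x²(L-x)²)/(120LEI) = -(-16)·(2·(8/5)·(4-(8/5))·(4-2·(8/5))·((8/5)+2·4)+(8/5)²·(4-(8/5))²)/(120·4·1000) = 192/78125 rad
Superposition: θ = Σ θ_i = 143/312500 rad ≈ 0.000458 rad

θ(8/5) = 143/312500 rad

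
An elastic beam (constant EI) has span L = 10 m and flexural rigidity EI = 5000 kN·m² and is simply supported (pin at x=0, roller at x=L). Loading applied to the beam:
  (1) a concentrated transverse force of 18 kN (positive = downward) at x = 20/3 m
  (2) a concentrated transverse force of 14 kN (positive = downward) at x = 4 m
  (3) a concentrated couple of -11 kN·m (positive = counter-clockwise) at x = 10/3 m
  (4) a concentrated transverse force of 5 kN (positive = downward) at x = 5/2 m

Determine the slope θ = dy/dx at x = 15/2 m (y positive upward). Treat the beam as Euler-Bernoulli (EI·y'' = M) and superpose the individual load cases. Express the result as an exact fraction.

Load 1 — point force P=18 kN at a=20/3 m (b=L-a=10/3):
  θ_1 = -Pa(2L²-6Lx+3x²+a²)/(6LEI)  [x>a] = -18·(20/3)·(2·10²-6·10·(15/2)+3·(15/2)²+(20/3)²)/(6·10·5000) = 53/3600 rad
Load 2 — point force P=14 kN at a=4 m (b=L-a=6):
  θ_2 = -Pa(2L²-6Lx+3x²+a²)/(6LEI)  [x>a] = -14·4·(2·10²-6·10·(15/2)+3·(15/2)²+4²)/(6·10·5000) = 609/50000 rad
Load 3 — applied couple M₀=-11 kN·m at a=10/3 m (b=L-a=20/3):
  θ_3 = (M₀x²/(2L)-M₀(x-a)+C₁)/EI  [x>a] with C₁=M₀(3b²-L²)/(6L)=-55/9 = ((-11)·(15/2)²/(2·10)-(-11)·((15/2)-(10/3))+(-55/9))/5000 = 253/144000 rad
Load 4 — point force P=5 kN at a=5/2 m (b=L-a=15/2):
  θ_4 = -Pa(2L²-6Lx+3x²+a²)/(6LEI)  [x>a] = -5·(5/2)·(2·10²-6·10·(15/2)+3·(15/2)²+(5/2)²)/(6·10·5000) = 1/320 rad
Superposition: θ = Σ θ_i = 38141/1200000 rad ≈ 0.031784 rad

θ(15/2) = 38141/1200000 rad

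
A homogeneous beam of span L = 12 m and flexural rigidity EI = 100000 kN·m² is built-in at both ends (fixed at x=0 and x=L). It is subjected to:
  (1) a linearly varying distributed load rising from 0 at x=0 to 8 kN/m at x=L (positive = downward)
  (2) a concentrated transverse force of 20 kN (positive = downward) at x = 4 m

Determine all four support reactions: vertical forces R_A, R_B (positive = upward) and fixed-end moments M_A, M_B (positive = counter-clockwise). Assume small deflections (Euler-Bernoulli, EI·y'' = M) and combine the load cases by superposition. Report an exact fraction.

R_A = 3944/135 kN, M_A = 3328/45 kN·m, R_B = 5236/135 kN, M_B = -3392/45 kN·m

Load 1 — triangular load w₀=8 kN/m (0→w₀ over full span):
  R_A = 3w₀L/20 = 3·8·12/20 = 72/5 kN
  M_A = w₀L²/30 = 8·12²/30 = 192/5 kN·m
  R_B = 7w₀L/20 = 7·8·12/20 = 168/5 kN
  M_B = -w₀L²/20 = -8·12²/20 = -288/5 kN·m
Load 2 — point force P=20 kN at a=4 m (b=L-a=8):
  R_A = Pb²(3a+b)/L³ = 20·8²·(3·4+8)/12³ = 400/27 kN
  M_A = Pab²/L² = 20·4·8²/12² = 320/9 kN·m
  R_B = Pa²(a+3b)/L³ = 20·4²·(4+3·8)/12³ = 140/27 kN
  M_B = -Pa²b/L² = -20·4²·8/12² = -160/9 kN·m
Superposition: R_A = 3944/135 kN, M_A = 3328/45 kN·m, R_B = 5236/135 kN, M_B = -3392/45 kN·m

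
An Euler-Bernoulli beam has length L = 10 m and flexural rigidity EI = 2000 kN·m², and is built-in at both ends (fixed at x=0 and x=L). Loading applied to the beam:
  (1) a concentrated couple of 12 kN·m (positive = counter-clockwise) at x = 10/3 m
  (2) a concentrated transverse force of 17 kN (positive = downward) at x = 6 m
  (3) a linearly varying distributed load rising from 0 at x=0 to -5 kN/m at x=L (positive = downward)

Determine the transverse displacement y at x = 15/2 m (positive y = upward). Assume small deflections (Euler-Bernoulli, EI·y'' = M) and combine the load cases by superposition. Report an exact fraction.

y(15/2) = 247/614400 m

Load 1 — applied couple M₀=12 kN·m at a=10/3 m (b=L-a=20/3):
  y_1 = (R_Ax³/6 - M_Ax²/2 - M₀(x-a)²/2)/EI  [x>a] with R_A=8/5, M_A=0 = ((8/5)·(15/2)³/6 - 0·(15/2)²/2 - 12·((15/2)-(10/3))²/2)/2000 = 1/240 m
Load 2 — point force P=17 kN at a=6 m (b=L-a=4):
  y_2 = -Pa²(L-x)²(3bL-(3b+a)(L-x))/(6L³EI)  [x>a] = -17·6²·(10-(15/2))²·(3·4·10-(3·4+6)·(10-(15/2)))/(6·10³·2000) = -153/6400 m
Load 3 — triangular load w₀=-5 kN/m (0→w₀ over full span):
  y_3 = -w₀x²(L-x)²(x+2L)/(120LEI) = -(-5)·(15/2)²·(10-(15/2))²·((15/2)+2·10)/(120·10·2000) = 165/8192 m
Superposition: y = Σ y_i = 247/614400 m ≈ 0.000402 m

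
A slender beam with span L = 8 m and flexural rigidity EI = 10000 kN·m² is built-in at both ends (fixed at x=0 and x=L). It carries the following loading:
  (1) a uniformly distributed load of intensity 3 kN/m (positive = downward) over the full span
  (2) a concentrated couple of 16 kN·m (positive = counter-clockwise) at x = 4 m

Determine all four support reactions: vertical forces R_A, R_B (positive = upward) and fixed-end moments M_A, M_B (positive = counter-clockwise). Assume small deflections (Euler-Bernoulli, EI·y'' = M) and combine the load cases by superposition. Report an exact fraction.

R_A = 15 kN, M_A = 20 kN·m, R_B = 9 kN, M_B = -12 kN·m

Load 1 — uniform load w=3 kN/m over full span:
  R_A = wL/2 = 3·8/2 = 12 kN
  M_A = wL²/12 = 3·8²/12 = 16 kN·m
  R_B = wL/2 = 3·8/2 = 12 kN
  M_B = -wL²/12 = -3·8²/12 = -16 kN·m
Load 2 — applied couple M₀=16 kN·m at a=4 m (b=L-a=4):
  R_A = 6M₀ab/L³ = 6·16·4·4/8³ = 3 kN
  M_A = M₀b(2a-b)/L² = 16·4·(2·4-4)/8² = 4 kN·m
  R_B = -6M₀ab/L³ = -6·16·4·4/8³ = -3 kN
  M_B = M₀a(2b-a)/L² = 16·4·(2·4-4)/8² = 4 kN·m
Superposition: R_A = 15 kN, M_A = 20 kN·m, R_B = 9 kN, M_B = -12 kN·m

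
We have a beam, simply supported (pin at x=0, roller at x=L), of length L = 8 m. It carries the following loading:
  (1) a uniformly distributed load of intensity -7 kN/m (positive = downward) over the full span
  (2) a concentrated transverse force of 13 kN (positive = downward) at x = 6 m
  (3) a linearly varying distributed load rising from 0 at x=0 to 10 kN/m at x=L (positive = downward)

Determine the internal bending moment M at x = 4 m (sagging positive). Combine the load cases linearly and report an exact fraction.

M(4) = -3 kN·m

Load 1 — uniform load w=-7 kN/m over full span:
  M_1 = wx(L-x)/2 = (-7)·4·(8-4)/2 = -56 kN·m
Load 2 — point force P=13 kN at a=6 m (b=L-a=2):
  M_2 = Pbx/L  [x≤a] = 13·2·4/8 = 13 kN·m
Load 3 — triangular load w₀=10 kN/m (0→w₀ over full span):
  M_3 = w₀Lx/6 - w₀x³/(6L) = 10·8·4/6 - 10·4³/(6·8) = 40 kN·m
Superposition: M = Σ M_i = -3 kN·m ≈ -3.000000 kN·m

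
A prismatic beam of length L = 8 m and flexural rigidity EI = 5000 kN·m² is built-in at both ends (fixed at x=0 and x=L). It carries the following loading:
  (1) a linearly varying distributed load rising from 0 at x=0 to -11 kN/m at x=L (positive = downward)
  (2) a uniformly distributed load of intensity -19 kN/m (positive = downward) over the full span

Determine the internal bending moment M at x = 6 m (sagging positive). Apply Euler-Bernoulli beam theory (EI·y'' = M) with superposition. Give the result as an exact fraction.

Load 1 — triangular load w₀=-11 kN/m (0→w₀ over full span):
  M_1 = 3w₀Lx/20 - w₀L²/30 - w₀x³/(6L) = 3·(-11)·8·6/20 - (-11)·8²/30 - (-11)·6³/(6·8) = -187/30 kN·m
Load 2 — uniform load w=-19 kN/m over full span:
  M_2 = wLx/2 - wL²/12 - wx²/2 = (-19)·8·6/2 - (-19)·8²/12 - (-19)·6²/2 = -38/3 kN·m
Superposition: M = Σ M_i = -189/10 kN·m ≈ -18.900000 kN·m

M(6) = -189/10 kN·m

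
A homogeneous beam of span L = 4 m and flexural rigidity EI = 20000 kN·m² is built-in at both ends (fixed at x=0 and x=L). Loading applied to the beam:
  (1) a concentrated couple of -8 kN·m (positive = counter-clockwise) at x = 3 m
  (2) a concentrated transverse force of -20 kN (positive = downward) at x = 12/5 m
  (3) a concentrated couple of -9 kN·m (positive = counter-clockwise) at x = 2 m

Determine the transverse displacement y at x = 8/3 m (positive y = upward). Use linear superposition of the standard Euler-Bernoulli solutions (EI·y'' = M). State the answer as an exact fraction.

Load 1 — applied couple M₀=-8 kN·m at a=3 m (b=L-a=1):
  y_1 = (R_Ax³/6 - M_Ax²/2)/EI  [x≤a] with R_A=-9/4, M_A=-5/2 = ((-9/4)·(8/3)³/6 - (-5/2)·(8/3)²/2)/20000 = 1/11250 m
Load 2 — point force P=-20 kN at a=12/5 m (b=L-a=8/5):
  y_2 = -Pa²(L-x)²(3bL-(3b+a)(L-x))/(6L³EI)  [x>a] = -(-20)·(12/5)²·(4-(8/3))²·(3·(8/5)·4-(3·(8/5)+(12/5))·(4-(8/3)))/(6·4³·20000) = 4/15625 m
Load 3 — applied couple M₀=-9 kN·m at a=2 m (b=L-a=2):
  y_3 = (R_Ax³/6 - M_Ax²/2 - M₀(x-a)²/2)/EI  [x>a] with R_A=-27/8, M_A=-9/4 = ((-27/8)·(8/3)³/6 - (-9/4)·(8/3)²/2 - (-9)·((8/3)-2)²/2)/20000 = -1/30000 m
Superposition: y = Σ y_i = 701/2250000 m ≈ 0.000312 m

y(8/3) = 701/2250000 m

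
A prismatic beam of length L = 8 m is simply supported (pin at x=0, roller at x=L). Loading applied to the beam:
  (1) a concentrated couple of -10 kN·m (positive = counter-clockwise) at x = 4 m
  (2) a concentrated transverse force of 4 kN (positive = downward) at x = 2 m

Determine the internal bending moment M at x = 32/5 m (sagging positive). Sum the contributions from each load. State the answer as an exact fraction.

M(32/5) = 18/5 kN·m

Load 1 — applied couple M₀=-10 kN·m at a=4 m (b=L-a=4):
  M_1 = M₀x/L - M₀  [x>a] = (-10)·(32/5)/8 - (-10) = 2 kN·m
Load 2 — point force P=4 kN at a=2 m (b=L-a=6):
  M_2 = Pa(L-x)/L  [x>a] = 4·2·(8-(32/5))/8 = 8/5 kN·m
Superposition: M = Σ M_i = 18/5 kN·m ≈ 3.600000 kN·m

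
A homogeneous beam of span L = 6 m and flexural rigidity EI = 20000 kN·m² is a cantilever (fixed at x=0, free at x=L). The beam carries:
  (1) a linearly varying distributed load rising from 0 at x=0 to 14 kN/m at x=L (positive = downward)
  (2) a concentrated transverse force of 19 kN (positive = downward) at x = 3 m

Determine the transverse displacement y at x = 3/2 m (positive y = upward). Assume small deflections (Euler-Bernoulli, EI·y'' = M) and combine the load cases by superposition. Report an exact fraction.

Load 1 — triangular load w₀=14 kN/m (0→w₀ over full span):
  y_1 = (w₀Lx³/12-w₀L²x²/6-w₀x⁵/(120L))/EI = (14·6·(3/2)³/12-14·6²·(3/2)²/6-14·(3/2)⁵/(120·6))/20000 = -211869/25600000 m
Load 2 — point force P=19 kN at a=3 m (b=L-a=3):
  y_2 = -Px²(3a-x)/(6EI)  [x≤a] = -19·(3/2)²·(3·3-(3/2))/(6·20000) = -171/64000 m
Superposition: y = Σ y_i = -280269/25600000 m ≈ -0.010948 m

y(3/2) = -280269/25600000 m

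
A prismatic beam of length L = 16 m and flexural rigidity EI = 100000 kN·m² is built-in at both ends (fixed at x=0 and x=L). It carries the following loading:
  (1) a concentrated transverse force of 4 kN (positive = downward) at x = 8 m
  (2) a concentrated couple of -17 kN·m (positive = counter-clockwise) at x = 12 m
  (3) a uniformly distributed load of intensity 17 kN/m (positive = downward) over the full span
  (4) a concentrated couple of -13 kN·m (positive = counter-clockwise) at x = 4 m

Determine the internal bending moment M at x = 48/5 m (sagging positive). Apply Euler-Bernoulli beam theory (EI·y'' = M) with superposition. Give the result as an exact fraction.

M(48/5) = 95999/600 kN·m

Load 1 — point force P=4 kN at a=8 m (b=L-a=8):
  M_1 = Pa²(a+3b)(L-x)/L³ - Pa²b/L²  [x>a] = 4·8²·(8+3·8)·(16-(48/5))/16³ - 4·8²·8/16² = 24/5 kN·m
Load 2 — applied couple M₀=-17 kN·m at a=12 m (b=L-a=4):
  M_2 = R_Ax - M_A  [x≤a] with R_A=-153/128, M_A=-85/16 = (-153/128)·(48/5) - (-85/16) = -493/80 kN·m
Load 3 — uniform load w=17 kN/m over full span:
  M_3 = wLx/2 - wL²/12 - wx²/2 = 17·16·(48/5)/2 - 17·16²/12 - 17·(48/5)²/2 = 11968/75 kN·m
Load 4 — applied couple M₀=-13 kN·m at a=4 m (b=L-a=12):
  M_4 = R_Ax - M_A - M₀  [x>a] with R_A=-117/128, M_A=39/16 = (-117/128)·(48/5) - (39/16) - (-13) = 143/80 kN·m
Superposition: M = Σ M_i = 95999/600 kN·m ≈ 159.998333 kN·m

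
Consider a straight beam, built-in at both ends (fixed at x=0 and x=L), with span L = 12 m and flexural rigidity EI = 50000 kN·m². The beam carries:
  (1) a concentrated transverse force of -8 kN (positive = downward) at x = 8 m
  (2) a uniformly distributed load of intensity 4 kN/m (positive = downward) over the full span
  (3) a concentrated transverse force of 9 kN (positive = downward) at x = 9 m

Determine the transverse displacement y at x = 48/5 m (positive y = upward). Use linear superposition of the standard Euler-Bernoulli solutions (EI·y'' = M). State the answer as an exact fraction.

Load 1 — point force P=-8 kN at a=8 m (b=L-a=4):
  y_1 = -Pa²(L-x)²(3bL-(3b+a)(L-x))/(6L³EI)  [x>a] = -(-8)·8²·(12-(48/5))²·(3·4·12-(3·4+8)·(12-(48/5)))/(6·12³·50000) = 128/234375 m
Load 2 — uniform load w=4 kN/m over full span:
  y_2 = -wx²(L-x)²/(24EI) = -4·(48/5)²·(12-(48/5))²/(24·50000) = -3456/1953125 m
Load 3 — point force P=9 kN at a=9 m (b=L-a=3):
  y_3 = -Pa²(L-x)²(3bL-(3b+a)(L-x))/(6L³EI)  [x>a] = -9·9²·(12-(48/5))²·(3·3·12-(3·3+9)·(12-(48/5)))/(6·12³·50000) = -6561/12500000 m
Superposition: y = Σ y_i = -327791/187500000 m ≈ -0.001748 m

y(48/5) = -327791/187500000 m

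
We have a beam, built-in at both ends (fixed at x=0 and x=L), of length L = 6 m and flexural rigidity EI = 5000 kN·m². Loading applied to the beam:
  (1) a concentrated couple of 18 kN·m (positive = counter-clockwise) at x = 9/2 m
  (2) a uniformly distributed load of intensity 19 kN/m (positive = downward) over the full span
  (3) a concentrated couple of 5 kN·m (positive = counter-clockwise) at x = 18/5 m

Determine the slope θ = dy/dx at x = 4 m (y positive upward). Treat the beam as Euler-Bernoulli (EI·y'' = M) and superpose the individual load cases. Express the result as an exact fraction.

θ(4) = 931/150000 rad

Load 1 — applied couple M₀=18 kN·m at a=9/2 m (b=L-a=3/2):
  θ_1 = (R_Ax²/2 - M_Ax)/EI  [x≤a] with R_A=27/8, M_A=45/8 = ((27/8)·4²/2 - (45/8)·4)/5000 = 9/10000 rad
Load 2 — uniform load w=19 kN/m over full span:
  θ_2 = -wx(L-x)(L-2x)/(12EI) = -19·4·(6-4)·(6-2·4)/(12·5000) = 19/3750 rad
Load 3 — applied couple M₀=5 kN·m at a=18/5 m (b=L-a=12/5):
  θ_3 = (R_Ax²/2 - M_Ax - M₀(x-a))/EI  [x>a] with R_A=6/5, M_A=8/5 = ((6/5)·4²/2 - (8/5)·4 - 5·(4-(18/5)))/5000 = 3/12500 rad
Superposition: θ = Σ θ_i = 931/150000 rad ≈ 0.006207 rad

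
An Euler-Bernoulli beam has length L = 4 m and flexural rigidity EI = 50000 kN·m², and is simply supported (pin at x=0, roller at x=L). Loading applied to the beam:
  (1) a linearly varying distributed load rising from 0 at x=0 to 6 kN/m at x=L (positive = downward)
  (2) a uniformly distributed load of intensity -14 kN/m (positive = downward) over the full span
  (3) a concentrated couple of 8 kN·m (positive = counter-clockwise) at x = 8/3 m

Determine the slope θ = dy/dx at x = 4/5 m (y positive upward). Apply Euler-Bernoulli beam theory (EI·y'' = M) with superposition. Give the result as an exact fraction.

θ(4/5) = 7186/17578125 rad

Load 1 — triangular load w₀=6 kN/m (0→w₀ over full span):
  θ_1 = -w₀(7L⁴-30L²x²+15x⁴)/(360LEI) = -6·(7·4⁴-30·4²·(4/5)²+15·(4/5)⁴)/(360·4·50000) = -728/5859375 rad
Load 2 — uniform load w=-14 kN/m over full span:
  θ_2 = -w(L³-6Lx²+4x³)/(24EI) = -(-14)·(4³-6·4·(4/5)²+4·(4/5)³)/(24·50000) = 231/390625 rad
Load 3 — applied couple M₀=8 kN·m at a=8/3 m (b=L-a=4/3):
  θ_3 = (M₀x²/(2L)+C₁)/EI  [x≤a] with C₁=M₀(3b²-L²)/(6L)=-32/9 = (8·(4/5)²/(2·4)+(-32/9))/50000 = -41/703125 rad
Superposition: θ = Σ θ_i = 7186/17578125 rad ≈ 0.000409 rad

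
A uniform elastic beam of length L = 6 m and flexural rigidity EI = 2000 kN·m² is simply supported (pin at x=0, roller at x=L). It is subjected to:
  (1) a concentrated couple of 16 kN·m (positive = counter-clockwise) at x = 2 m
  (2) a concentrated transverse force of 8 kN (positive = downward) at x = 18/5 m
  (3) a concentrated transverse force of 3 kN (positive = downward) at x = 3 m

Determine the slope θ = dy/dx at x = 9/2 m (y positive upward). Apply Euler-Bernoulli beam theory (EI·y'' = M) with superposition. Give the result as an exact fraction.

Load 1 — applied couple M₀=16 kN·m at a=2 m (b=L-a=4):
  θ_1 = (M₀x²/(2L)-M₀(x-a)+C₁)/EI  [x>a] with C₁=M₀(3b²-L²)/(6L)=16/3 = (16·(9/2)²/(2·6)-16·((9/2)-2)+(16/3))/2000 = -23/6000 rad
Load 2 — point force P=8 kN at a=18/5 m (b=L-a=12/5):
  θ_2 = -Pa(2L²-6Lx+3x²+a²)/(6LEI)  [x>a] = -8·(18/5)·(2·6²-6·6·(9/2)+3·(9/2)²+(18/5)²)/(6·6·2000) = 1629/250000 rad
Load 3 — point force P=3 kN at a=3 m (b=L-a=3):
  θ_3 = -Pa(2L²-6Lx+3x²+a²)/(6LEI)  [x>a] = -3·3·(2·6²-6·6·(9/2)+3·(9/2)²+3²)/(6·6·2000) = 81/32000 rad
Superposition: θ = Σ θ_i = 62567/12000000 rad ≈ 0.005214 rad

θ(9/2) = 62567/12000000 rad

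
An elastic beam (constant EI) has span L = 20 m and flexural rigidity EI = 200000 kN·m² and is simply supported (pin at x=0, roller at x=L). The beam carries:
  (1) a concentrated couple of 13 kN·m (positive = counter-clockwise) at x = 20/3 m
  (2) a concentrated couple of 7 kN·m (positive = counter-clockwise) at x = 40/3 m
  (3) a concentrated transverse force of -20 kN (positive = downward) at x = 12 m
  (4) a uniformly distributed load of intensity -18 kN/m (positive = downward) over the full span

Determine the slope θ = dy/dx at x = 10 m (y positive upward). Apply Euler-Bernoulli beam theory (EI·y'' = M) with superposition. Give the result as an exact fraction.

θ(10) = 241/900000 rad

Load 1 — applied couple M₀=13 kN·m at a=20/3 m (b=L-a=40/3):
  θ_1 = (M₀x²/(2L)-M₀(x-a)+C₁)/EI  [x>a] with C₁=M₀(3b²-L²)/(6L)=130/9 = (13·10²/(2·20)-13·(10-(20/3))+(130/9))/200000 = 13/720000 rad
Load 2 — applied couple M₀=7 kN·m at a=40/3 m (b=L-a=20/3):
  θ_2 = (M₀x²/(2L)+C₁)/EI  [x≤a] with C₁=M₀(3b²-L²)/(6L)=-140/9 = (7·10²/(2·20)+(-140/9))/200000 = 7/720000 rad
Load 3 — point force P=-20 kN at a=12 m (b=L-a=8):
  θ_3 = -Pb(L²-b²-3x²)/(6LEI)  [x≤a] = -(-20)·8·(20²-8²-3·10²)/(6·20·200000) = 3/12500 rad
Load 4 — uniform load w=-18 kN/m over full span:
  θ_4 = -w(L³-6Lx²+4x³)/(24EI) = -(-18)·(20³-6·20·10²+4·10³)/(24·200000) = 0 rad
Superposition: θ = Σ θ_i = 241/900000 rad ≈ 0.000268 rad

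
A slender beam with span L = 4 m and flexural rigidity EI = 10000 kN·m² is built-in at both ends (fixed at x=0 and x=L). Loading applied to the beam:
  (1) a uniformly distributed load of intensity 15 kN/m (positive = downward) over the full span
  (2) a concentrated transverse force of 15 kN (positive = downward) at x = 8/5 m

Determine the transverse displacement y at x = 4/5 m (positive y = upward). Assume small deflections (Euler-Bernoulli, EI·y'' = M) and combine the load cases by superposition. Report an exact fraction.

y(4/5) = -1178/1953125 m

Load 1 — uniform load w=15 kN/m over full span:
  y_1 = -wx²(L-x)²/(24EI) = -15·(4/5)²·(4-(4/5))²/(24·10000) = -32/78125 m
Load 2 — point force P=15 kN at a=8/5 m (b=L-a=12/5):
  y_2 = -Pb²x²(3aL-(3a+b)x)/(6L³EI)  [x≤a] = -15·(12/5)²·(4/5)²·(3·(8/5)·4-(3·(8/5)+(12/5))·(4/5))/(6·4³·10000) = -378/1953125 m
Superposition: y = Σ y_i = -1178/1953125 m ≈ -0.000603 m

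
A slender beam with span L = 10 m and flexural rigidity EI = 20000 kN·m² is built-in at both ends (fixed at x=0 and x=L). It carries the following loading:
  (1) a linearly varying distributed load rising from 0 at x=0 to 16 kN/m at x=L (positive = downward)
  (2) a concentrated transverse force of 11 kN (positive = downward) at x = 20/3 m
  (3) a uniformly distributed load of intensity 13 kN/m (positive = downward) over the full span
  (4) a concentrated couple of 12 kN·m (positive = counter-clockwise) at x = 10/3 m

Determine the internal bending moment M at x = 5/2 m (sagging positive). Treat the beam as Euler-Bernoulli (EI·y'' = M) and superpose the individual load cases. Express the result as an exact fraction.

Load 1 — triangular load w₀=16 kN/m (0→w₀ over full span):
  M_1 = 3w₀Lx/20 - w₀L²/30 - w₀x³/(6L) = 3·16·10·(5/2)/20 - 16·10²/30 - 16·(5/2)³/(6·10) = 5/2 kN·m
Load 2 — point force P=11 kN at a=20/3 m (b=L-a=10/3):
  M_2 = Pb²(3a+b)x/L³ - Pab²/L²  [x≤a] = 11·(10/3)²·(3·(20/3)+(10/3))·(5/2)/10³ - 11·(20/3)·(10/3)²/10² = -55/54 kN·m
Load 3 — uniform load w=13 kN/m over full span:
  M_3 = wLx/2 - wL²/12 - wx²/2 = 13·10·(5/2)/2 - 13·10²/12 - 13·(5/2)²/2 = 325/24 kN·m
Load 4 — applied couple M₀=12 kN·m at a=10/3 m (b=L-a=20/3):
  M_4 = R_Ax - M_A  [x≤a] with R_A=8/5, M_A=0 = (8/5)·(5/2) - 0 = 4 kN·m
Superposition: M = Σ M_i = 4109/216 kN·m ≈ 19.023148 kN·m

M(5/2) = 4109/216 kN·m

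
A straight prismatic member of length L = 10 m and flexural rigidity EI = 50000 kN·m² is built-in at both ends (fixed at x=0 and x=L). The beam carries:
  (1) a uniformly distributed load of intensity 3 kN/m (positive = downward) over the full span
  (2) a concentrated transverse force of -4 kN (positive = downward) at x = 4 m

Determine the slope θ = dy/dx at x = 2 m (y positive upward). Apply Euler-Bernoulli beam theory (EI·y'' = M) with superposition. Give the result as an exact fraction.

θ(2) = -138/390625 rad

Load 1 — uniform load w=3 kN/m over full span:
  θ_1 = -wx(L-x)(L-2x)/(12EI) = -3·2·(10-2)·(10-2·2)/(12·50000) = -3/6250 rad
Load 2 — point force P=-4 kN at a=4 m (b=L-a=6):
  θ_2 = -Pb²x(2aL-(3a+b)x)/(2L³EI)  [x≤a] = -(-4)·6²·2·(2·4·10-(3·4+6)·2)/(2·10³·50000) = 99/781250 rad
Superposition: θ = Σ θ_i = -138/390625 rad ≈ -0.000353 rad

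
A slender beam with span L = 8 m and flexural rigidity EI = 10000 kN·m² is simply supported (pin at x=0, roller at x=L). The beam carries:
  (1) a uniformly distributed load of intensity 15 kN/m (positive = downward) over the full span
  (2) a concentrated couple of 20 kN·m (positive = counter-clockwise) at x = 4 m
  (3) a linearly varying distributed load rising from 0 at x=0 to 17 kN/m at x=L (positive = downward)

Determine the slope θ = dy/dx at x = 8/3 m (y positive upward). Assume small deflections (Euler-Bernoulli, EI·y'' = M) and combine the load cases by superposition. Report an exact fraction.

θ(8/3) = -74413/3037500 rad

Load 1 — uniform load w=15 kN/m over full span:
  θ_1 = -w(L³-6Lx²+4x³)/(24EI) = -15·(8³-6·8·(8/3)²+4·(8/3)³)/(24·10000) = -52/3375 rad
Load 2 — applied couple M₀=20 kN·m at a=4 m (b=L-a=4):
  θ_2 = (M₀x²/(2L)+C₁)/EI  [x≤a] with C₁=M₀(3b²-L²)/(6L)=-20/3 = (20·(8/3)²/(2·8)+(-20/3))/10000 = 1/4500 rad
Load 3 — triangular load w₀=17 kN/m (0→w₀ over full span):
  θ_3 = -w₀(7L⁴-30L²x²+15x⁴)/(360LEI) = -17·(7·8⁴-30·8²·(8/3)²+15·(8/3)⁴)/(360·8·10000) = -7072/759375 rad
Superposition: θ = Σ θ_i = -74413/3037500 rad ≈ -0.024498 rad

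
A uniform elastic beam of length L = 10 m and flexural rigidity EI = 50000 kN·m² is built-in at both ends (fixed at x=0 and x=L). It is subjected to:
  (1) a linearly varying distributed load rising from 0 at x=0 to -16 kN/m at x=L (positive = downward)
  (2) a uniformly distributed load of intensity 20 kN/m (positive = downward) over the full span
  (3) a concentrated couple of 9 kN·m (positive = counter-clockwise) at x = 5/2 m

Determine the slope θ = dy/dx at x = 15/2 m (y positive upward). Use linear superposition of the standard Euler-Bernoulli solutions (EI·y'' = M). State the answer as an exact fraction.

θ(15/2) = 2261/1280000 rad

Load 1 — triangular load w₀=-16 kN/m (0→w₀ over full span):
  θ_1 = -w₀(2x(L-x)(L-2x)(x+2L)+x²(L-x)²)/(120LEI) = -(-16)·(2·(15/2)·(10-(15/2))·(10-2·(15/2))·((15/2)+2·10)+(15/2)²·(10-(15/2))²)/(120·10·50000) = -41/32000 rad
Load 2 — uniform load w=20 kN/m over full span:
  θ_2 = -wx(L-x)(L-2x)/(12EI) = -20·(15/2)·(10-(15/2))·(10-2·(15/2))/(12·50000) = 1/320 rad
Load 3 — applied couple M₀=9 kN·m at a=5/2 m (b=L-a=15/2):
  θ_3 = (R_Ax²/2 - M_Ax - M₀(x-a))/EI  [x>a] with R_A=81/80, M_A=-27/16 = ((81/80)·(15/2)²/2 - (-27/16)·(15/2) - 9·((15/2)-(5/2)))/50000 = -99/1280000 rad
Superposition: θ = Σ θ_i = 2261/1280000 rad ≈ 0.001766 rad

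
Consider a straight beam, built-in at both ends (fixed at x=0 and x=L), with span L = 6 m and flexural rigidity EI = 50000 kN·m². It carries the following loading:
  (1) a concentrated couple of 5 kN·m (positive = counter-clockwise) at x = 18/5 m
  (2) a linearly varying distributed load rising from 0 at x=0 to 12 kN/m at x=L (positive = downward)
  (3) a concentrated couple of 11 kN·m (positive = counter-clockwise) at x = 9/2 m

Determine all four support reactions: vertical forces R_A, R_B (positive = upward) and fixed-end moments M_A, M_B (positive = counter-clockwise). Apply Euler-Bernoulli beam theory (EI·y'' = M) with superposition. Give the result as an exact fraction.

Load 1 — applied couple M₀=5 kN·m at a=18/5 m (b=L-a=12/5):
  R_A = 6M₀ab/L³ = 6·5·(18/5)·(12/5)/6³ = 6/5 kN
  M_A = M₀b(2a-b)/L² = 5·(12/5)·(2·(18/5)-(12/5))/6² = 8/5 kN·m
  R_B = -6M₀ab/L³ = -6·5·(18/5)·(12/5)/6³ = -6/5 kN
  M_B = M₀a(2b-a)/L² = 5·(18/5)·(2·(12/5)-(18/5))/6² = 3/5 kN·m
Load 2 — triangular load w₀=12 kN/m (0→w₀ over full span):
  R_A = 3w₀L/20 = 3·12·6/20 = 54/5 kN
  M_A = w₀L²/30 = 12·6²/30 = 72/5 kN·m
  R_B = 7w₀L/20 = 7·12·6/20 = 126/5 kN
  M_B = -w₀L²/20 = -12·6²/20 = -108/5 kN·m
Load 3 — applied couple M₀=11 kN·m at a=9/2 m (b=L-a=3/2):
  R_A = 6M₀ab/L³ = 6·11·(9/2)·(3/2)/6³ = 33/16 kN
  M_A = M₀b(2a-b)/L² = 11·(3/2)·(2·(9/2)-(3/2))/6² = 55/16 kN·m
  R_B = -6M₀ab/L³ = -6·11·(9/2)·(3/2)/6³ = -33/16 kN
  M_B = M₀a(2b-a)/L² = 11·(9/2)·(2·(3/2)-(9/2))/6² = -33/16 kN·m
Superposition: R_A = 225/16 kN, M_A = 311/16 kN·m, R_B = 351/16 kN, M_B = -369/16 kN·m

R_A = 225/16 kN, M_A = 311/16 kN·m, R_B = 351/16 kN, M_B = -369/16 kN·m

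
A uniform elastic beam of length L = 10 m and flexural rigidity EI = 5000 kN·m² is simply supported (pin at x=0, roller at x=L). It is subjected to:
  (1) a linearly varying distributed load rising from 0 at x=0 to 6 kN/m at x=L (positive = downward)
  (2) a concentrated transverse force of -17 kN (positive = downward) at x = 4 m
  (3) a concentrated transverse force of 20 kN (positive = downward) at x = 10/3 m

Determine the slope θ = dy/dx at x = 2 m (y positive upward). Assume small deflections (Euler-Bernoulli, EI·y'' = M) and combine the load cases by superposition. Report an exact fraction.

Load 1 — triangular load w₀=6 kN/m (0→w₀ over full span):
  θ_1 = -w₀(7L⁴-30L²x²+15x⁴)/(360LEI) = -6·(7·10⁴-30·10²·2²+15·2⁴)/(360·10·5000) = -182/9375 rad
Load 2 — point force P=-17 kN at a=4 m (b=L-a=6):
  θ_2 = -Pb(L²-b²-3x²)/(6LEI)  [x≤a] = -(-17)·6·(10²-6²-3·2²)/(6·10·5000) = 221/12500 rad
Load 3 — point force P=20 kN at a=10/3 m (b=L-a=20/3):
  θ_3 = -Pb(L²-b²-3x²)/(6LEI)  [x≤a] = -20·(20/3)·(10²-(20/3)²-3·2²)/(6·10·5000) = -196/10125 rad
Superposition: θ = Σ θ_i = -4271/202500 rad ≈ -0.021091 rad

θ(2) = -4271/202500 rad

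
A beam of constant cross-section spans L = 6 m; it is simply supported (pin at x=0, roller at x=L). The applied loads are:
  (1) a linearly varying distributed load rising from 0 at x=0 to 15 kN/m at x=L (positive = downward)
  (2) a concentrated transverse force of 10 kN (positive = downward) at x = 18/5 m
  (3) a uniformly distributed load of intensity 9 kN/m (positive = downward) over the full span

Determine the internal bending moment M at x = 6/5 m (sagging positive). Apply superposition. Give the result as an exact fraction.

Load 1 — triangular load w₀=15 kN/m (0→w₀ over full span):
  M_1 = w₀Lx/6 - w₀x³/(6L) = 15·6·(6/5)/6 - 15·(6/5)³/(6·6) = 432/25 kN·m
Load 2 — point force P=10 kN at a=18/5 m (b=L-a=12/5):
  M_2 = Pbx/L  [x≤a] = 10·(12/5)·(6/5)/6 = 24/5 kN·m
Load 3 — uniform load w=9 kN/m over full span:
  M_3 = wx(L-x)/2 = 9·(6/5)·(6-(6/5))/2 = 648/25 kN·m
Superposition: M = Σ M_i = 48 kN·m ≈ 48.000000 kN·m

M(6/5) = 48 kN·m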